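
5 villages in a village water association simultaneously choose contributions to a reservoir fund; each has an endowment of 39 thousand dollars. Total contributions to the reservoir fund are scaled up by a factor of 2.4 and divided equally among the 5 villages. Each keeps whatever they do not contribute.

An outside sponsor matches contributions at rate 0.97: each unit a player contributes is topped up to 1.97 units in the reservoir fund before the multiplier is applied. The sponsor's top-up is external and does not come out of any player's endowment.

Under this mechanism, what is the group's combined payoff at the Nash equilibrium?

The effective private return is 2.4 × 1.97 / 5 = 0.9456, which is still under 1, so the mechanism doesn't change anyone's dominant strategy: zero contribution.
At the Nash equilibrium no one contributes; group total payoff = 5 × 39 = 195.

195.00 thousand dollars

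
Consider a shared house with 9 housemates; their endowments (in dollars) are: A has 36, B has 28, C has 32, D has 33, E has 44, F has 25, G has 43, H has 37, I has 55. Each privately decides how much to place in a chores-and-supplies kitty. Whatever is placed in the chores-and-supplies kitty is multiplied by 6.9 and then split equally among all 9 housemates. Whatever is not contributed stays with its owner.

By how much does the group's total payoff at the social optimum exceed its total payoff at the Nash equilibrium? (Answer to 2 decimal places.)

The private return per contributed unit is 6.9/9 = 0.7667 < 1 for every player regardless of endowment, so the Nash equilibrium is zero contribution and the group total is Σ E_j = 36 + 28 + 32 + 33 + 44 + 25 + 43 + 37 + 55 = 333.
Each contributed unit returns 6.900 to the group, so the social optimum is full contribution by everyone: group total = 6.900 × 333 = 2297.70.
Efficiency loss = (6.900 − 1) × 333 = 1964.70.

1964.70 dollars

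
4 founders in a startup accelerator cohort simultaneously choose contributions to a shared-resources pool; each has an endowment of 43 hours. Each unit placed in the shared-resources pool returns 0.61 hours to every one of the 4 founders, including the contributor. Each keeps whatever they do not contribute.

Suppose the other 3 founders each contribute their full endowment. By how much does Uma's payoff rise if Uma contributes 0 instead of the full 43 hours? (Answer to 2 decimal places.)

Switching from a contribution of 43 to 0 lets Uma keep an extra 43 hours, but lowers the shared-resources pool by 43, which costs Uma their own share of that drop: 0.61 × 43 = 26.23.
Net gain = 43 − 26.23 = 16.77. The private return per contributed unit (0.61) is below 1, so free-riding is indeed the best response regardless of what the others do.

16.77 hours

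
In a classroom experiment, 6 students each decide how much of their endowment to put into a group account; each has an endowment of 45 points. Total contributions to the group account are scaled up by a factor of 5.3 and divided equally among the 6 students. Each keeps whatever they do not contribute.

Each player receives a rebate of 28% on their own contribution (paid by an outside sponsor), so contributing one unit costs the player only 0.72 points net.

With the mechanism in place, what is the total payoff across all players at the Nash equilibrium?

1506.60 points

The effective private return per unit is now (5.3/6) / 0.72 = 1.2269 > 1, so every player's dominant strategy flips to full contribution.
So the Nash equilibrium is full contribution by all 6; the group earns 6 × (45 × 0.28 + 5.3 × 45) = 1506.60.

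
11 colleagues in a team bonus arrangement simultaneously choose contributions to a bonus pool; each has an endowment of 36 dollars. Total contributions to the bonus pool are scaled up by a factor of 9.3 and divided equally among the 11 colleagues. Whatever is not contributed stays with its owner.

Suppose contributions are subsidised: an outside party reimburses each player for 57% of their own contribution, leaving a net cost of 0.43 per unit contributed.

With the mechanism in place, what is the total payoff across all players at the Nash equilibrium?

3908.52 dollars

Under the mechanism each unit contributed yields (9.3/11) / 0.43 = 1.9662 back to its contributor per unit of net cost, which exceeds 1, making full contribution the dominant choice for everyone.
So the Nash equilibrium is full contribution by all 11; the group earns 11 × (36 × 0.57 + 9.3 × 36) = 3908.52.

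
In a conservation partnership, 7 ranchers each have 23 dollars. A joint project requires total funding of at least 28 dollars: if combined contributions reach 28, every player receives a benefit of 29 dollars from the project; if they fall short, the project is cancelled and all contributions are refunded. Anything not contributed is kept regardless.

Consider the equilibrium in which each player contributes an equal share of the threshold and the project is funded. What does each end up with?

Equal share of the threshold: 28/7 = 4.
At this profile no one gains by cutting their contribution: any cut drops the total below 28, the project is cancelled, contributions are refunded, and the deviator ends with 23, which is less than 23 − 4 + 29 = 48. Contributing more than 4 just wastes the excess. So contributing exactly 4 is a best response.
Each player's payoff: 23 − 4 + 29 = 48.

48 dollars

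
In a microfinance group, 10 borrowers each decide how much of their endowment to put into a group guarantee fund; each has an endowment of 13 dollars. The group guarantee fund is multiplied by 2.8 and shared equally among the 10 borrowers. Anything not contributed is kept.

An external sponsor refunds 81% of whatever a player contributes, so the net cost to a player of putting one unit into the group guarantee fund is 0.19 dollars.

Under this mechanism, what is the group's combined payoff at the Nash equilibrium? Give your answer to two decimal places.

469.30 dollars

With the mechanism, a contributed unit returns (2.8/10) / 0.19 = 1.4737 per unit of net cost to the contributor — now above 1 — so contributing fully is weakly dominant for every player.
So the Nash equilibrium is full contribution by all 10; the group earns 10 × (13 × 0.81 + 2.8 × 13) = 469.30.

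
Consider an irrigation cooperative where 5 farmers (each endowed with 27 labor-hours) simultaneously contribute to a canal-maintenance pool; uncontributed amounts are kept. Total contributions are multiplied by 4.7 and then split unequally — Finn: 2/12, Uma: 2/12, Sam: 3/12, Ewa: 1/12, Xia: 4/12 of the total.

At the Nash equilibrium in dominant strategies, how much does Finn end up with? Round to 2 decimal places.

69.30 labor-hours

Each unit j contributes comes back to j as 4.7 × (j's share), so j prefers to contribute only if that share exceeds 1/4.7 = 0.2128; otherwise keeping the unit dominates.
Sam and Xia are above the threshold, contributing 27 each; the remaining 3 contribute 0. Total contributed: 54.
Finn keeps 27 and receives 4.7 × 54 × 2/12 = 42.30 from the canal-maintenance pool, for a payoff of 69.30.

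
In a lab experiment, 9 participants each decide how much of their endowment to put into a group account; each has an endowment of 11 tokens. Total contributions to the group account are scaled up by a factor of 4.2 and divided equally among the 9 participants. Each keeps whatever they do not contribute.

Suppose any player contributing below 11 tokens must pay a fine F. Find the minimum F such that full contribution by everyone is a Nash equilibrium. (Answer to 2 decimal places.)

5.87 tokens

Given the others contribute fully, the best deviation is to contribute 0 (any partial contribution still incurs the fine and gives up units whose private return 0.4667 is below 1).
Deviating from 11 to 0 saves 11 tokens but forfeits the deviator's share of the drop in the group account: 4.2/9 × 11 = 5.13.
So the deviation gain is 11 − 5.13 = 5.87, and the fine must be at least 5.87 tokens to wipe it out.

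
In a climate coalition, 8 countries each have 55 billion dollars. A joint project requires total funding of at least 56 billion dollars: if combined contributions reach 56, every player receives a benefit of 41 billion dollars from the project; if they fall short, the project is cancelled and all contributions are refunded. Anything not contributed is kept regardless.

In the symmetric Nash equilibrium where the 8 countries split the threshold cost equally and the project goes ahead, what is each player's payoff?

89 billion dollars

Equal share of the threshold: 56/8 = 7.
At this profile no one gains by cutting their contribution: any cut drops the total below 56, the project is cancelled, contributions are refunded, and the deviator ends with 55, which is less than 55 − 7 + 41 = 89. Contributing more than 7 just wastes the excess. So contributing exactly 7 is a best response.
Each player's payoff: 55 − 7 + 41 = 89.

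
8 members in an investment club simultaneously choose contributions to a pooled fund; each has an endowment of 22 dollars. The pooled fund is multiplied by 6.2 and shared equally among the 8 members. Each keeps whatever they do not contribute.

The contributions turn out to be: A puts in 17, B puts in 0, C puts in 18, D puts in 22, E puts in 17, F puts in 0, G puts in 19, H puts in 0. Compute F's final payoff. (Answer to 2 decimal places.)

94.08 dollars

Total contributed: 17 + 0 + 18 + 22 + 17 + 0 + 19 + 0 = 93.
Each receives 6.2 × 93 / 8 = 72.08 from the pooled fund.
F keeps 22 − 0 = 22, so F's payoff is 22 + 72.08 = 94.08.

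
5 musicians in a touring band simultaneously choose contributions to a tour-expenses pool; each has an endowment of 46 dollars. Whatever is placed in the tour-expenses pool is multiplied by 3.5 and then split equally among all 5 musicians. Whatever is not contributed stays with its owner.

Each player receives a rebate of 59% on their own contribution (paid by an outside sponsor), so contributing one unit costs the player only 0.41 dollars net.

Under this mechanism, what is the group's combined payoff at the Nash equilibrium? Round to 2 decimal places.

940.70 dollars

With the mechanism, a contributed unit returns (3.5/5) / 0.41 = 1.7073 per unit of net cost to the contributor — now above 1 — so contributing fully is weakly dominant for every player.
At the Nash equilibrium everyone contributes 46. Group total payoff = 5 × (46 × 0.59 + 3.5 × 46) = 940.70.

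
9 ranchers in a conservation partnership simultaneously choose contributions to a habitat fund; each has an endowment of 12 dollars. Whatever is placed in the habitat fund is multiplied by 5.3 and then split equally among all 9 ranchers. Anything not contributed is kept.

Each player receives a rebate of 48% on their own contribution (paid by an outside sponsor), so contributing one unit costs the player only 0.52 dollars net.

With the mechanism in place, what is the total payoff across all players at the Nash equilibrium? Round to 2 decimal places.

The effective private return per unit is now (5.3/9) / 0.52 = 1.1325 > 1, so every player's dominant strategy flips to full contribution.
So the Nash equilibrium is full contribution by all 9; the group earns 9 × (12 × 0.48 + 5.3 × 12) = 624.24.

624.24 dollars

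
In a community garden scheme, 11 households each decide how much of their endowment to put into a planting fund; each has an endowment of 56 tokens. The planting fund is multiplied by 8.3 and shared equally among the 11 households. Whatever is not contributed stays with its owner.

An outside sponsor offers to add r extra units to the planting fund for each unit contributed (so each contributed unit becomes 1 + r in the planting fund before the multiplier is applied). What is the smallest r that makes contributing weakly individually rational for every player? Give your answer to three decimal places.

0.325

With matching at rate r, one contributed unit becomes (1 + r) in the planting fund and returns 8.3 × (1 + r) / 11 to the contributor.
Setting this equal to 1: 1 + r = 11/8.3 = 1.3253.
So the minimum matching rate is r = 1.3253 − 1 = 0.325.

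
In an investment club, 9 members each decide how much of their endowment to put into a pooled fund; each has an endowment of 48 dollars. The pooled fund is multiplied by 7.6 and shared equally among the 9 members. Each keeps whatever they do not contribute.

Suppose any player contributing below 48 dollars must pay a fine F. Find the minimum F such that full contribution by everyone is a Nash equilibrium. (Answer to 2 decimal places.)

Given the others contribute fully, the best deviation is to contribute 0 (any partial contribution still incurs the fine and gives up units whose private return 0.8444 is below 1).
Deviating from 48 to 0 saves 48 dollars but forfeits the deviator's share of the drop in the pooled fund: 7.6/9 × 48 = 40.53.
So the deviation gain is 48 − 40.53 = 7.47, and the fine must be at least 7.47 dollars to wipe it out.

7.47 dollars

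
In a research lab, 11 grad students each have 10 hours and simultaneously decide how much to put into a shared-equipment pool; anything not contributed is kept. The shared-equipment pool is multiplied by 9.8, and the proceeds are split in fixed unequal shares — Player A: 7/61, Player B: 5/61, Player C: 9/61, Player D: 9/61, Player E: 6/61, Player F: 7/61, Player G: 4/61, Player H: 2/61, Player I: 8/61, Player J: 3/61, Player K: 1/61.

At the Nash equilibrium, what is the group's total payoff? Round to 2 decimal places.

Each unit j contributes comes back to j as 9.8 × (j's share), so j prefers to contribute only if that share exceeds 1/9.8 = 0.1020; otherwise keeping the unit dominates.
Player A, Player C, Player D, Player F and Player I clear that bar, contributing 10 each; the remaining 6 contribute 0. Total contributed: 50.
The shared-equipment pool pays out 9.8 × 50 = 490.00 in total (split across the unequal shares, but the aggregate is all that matters for the group sum).
The 6 free-riders keep 10 each, adding 60. Group total = 60 + 490.00 = 550.00.

550.00 hours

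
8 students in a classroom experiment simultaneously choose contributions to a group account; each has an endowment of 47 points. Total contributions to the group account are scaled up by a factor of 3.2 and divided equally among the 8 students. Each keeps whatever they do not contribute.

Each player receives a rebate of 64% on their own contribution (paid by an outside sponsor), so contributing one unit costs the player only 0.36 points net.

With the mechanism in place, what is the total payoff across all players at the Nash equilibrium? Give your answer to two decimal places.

Under the mechanism each unit contributed yields (3.2/8) / 0.36 = 1.1111 back to its contributor per unit of net cost, which exceeds 1, making full contribution the dominant choice for everyone.
At the Nash equilibrium everyone contributes 47. Group total payoff = 8 × (47 × 0.64 + 3.2 × 47) = 1443.84.

1443.84 points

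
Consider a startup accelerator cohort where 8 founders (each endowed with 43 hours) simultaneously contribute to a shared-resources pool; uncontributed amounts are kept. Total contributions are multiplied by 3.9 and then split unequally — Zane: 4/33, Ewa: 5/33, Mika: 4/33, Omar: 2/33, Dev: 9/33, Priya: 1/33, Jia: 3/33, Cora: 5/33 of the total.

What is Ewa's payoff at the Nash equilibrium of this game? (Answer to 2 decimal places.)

68.41 hours

A player with share s gets back 3.9·s per unit contributed, so full contribution is dominant for anyone with s > 1/3.9 = 0.2564 and zero contribution is dominant for anyone below.
Dev alone (share 9/33) is above the threshold, contributing 43; the remaining 7 contribute 0. Total contributed: 43.
Ewa keeps 43 and receives 3.9 × 43 × 5/33 = 25.41 from the shared-resources pool, for a payoff of 68.41.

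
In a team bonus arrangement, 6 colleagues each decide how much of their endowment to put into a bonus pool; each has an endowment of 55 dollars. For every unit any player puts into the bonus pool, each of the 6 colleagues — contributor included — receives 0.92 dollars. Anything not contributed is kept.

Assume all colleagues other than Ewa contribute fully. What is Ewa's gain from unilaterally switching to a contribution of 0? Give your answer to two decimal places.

4.40 dollars

Switching from a contribution of 55 to 0 lets Ewa keep an extra 55 dollars, but lowers the bonus pool by 55, which costs Ewa their own share of that drop: 0.92 × 55 = 50.60.
Net gain = 55 − 50.60 = 4.40. The private return per contributed unit (0.92) is below 1, so free-riding is indeed the best response regardless of what the others do.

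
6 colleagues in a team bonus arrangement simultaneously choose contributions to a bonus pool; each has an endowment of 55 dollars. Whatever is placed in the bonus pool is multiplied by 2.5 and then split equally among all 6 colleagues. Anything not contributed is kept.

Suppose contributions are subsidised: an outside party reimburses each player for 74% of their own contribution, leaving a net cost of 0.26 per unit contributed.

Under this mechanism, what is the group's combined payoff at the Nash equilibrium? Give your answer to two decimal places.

1069.20 dollars

Under the mechanism each unit contributed yields (2.5/6) / 0.26 = 1.6026 back to its contributor per unit of net cost, which exceeds 1, making full contribution the dominant choice for everyone.
At the Nash equilibrium everyone contributes 55. Group total payoff = 6 × (55 × 0.74 + 2.5 × 55) = 1069.20.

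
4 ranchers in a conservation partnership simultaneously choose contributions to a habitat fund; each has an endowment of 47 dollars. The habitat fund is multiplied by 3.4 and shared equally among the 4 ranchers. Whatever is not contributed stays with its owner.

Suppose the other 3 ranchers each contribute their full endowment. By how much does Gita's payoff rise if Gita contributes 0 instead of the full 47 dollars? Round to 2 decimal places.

7.05 dollars

Switching from a contribution of 47 to 0 lets Gita keep an extra 47 dollars, but lowers the habitat fund by 47, which costs Gita their own share of that drop: 3.4/4 × 47 = 39.95.
Net gain = 47 − 39.95 = 7.05. The private return per contributed unit (0.8500) is below 1, so free-riding is indeed the best response regardless of what the others do.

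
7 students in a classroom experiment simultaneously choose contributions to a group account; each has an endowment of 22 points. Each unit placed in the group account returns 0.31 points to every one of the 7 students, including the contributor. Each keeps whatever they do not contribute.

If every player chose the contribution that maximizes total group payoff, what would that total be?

334.18 points

Each contributed unit returns 2.170 to the group as a whole (0.31 to each of 7 players), which exceeds 1, so the social optimum is full contribution: group total = 2.170 × 154 = 334.18.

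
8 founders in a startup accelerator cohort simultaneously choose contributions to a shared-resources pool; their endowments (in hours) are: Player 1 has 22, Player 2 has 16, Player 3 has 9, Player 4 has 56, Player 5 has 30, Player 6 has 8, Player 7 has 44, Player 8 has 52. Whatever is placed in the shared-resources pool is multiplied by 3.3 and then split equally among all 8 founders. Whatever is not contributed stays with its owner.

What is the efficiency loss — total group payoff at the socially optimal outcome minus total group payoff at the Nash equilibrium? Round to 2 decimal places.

545.10 hours

The private return per contributed unit is 3.3/8 = 0.4125 < 1 for every player regardless of endowment, so the Nash equilibrium is zero contribution and the group total is Σ E_j = 22 + 16 + 9 + 56 + 30 + 8 + 44 + 52 = 237.
Each contributed unit returns 3.300 to the group, so the social optimum is full contribution by everyone: group total = 3.300 × 237 = 782.10.
Efficiency loss = (3.300 − 1) × 237 = 545.10.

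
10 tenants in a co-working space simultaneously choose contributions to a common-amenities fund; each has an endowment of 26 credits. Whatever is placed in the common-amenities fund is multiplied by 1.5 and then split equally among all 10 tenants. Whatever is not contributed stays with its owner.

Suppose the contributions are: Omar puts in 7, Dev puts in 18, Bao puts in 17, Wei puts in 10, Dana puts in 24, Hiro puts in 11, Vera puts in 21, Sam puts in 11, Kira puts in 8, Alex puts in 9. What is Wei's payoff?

36.40 credits

Total contributed: 7 + 18 + 17 + 10 + 24 + 11 + 21 + 11 + 8 + 9 = 136.
Each receives 1.5 × 136 / 10 = 20.40 from the common-amenities fund.
Wei keeps 26 − 10 = 16, so Wei's payoff is 16 + 20.40 = 36.40.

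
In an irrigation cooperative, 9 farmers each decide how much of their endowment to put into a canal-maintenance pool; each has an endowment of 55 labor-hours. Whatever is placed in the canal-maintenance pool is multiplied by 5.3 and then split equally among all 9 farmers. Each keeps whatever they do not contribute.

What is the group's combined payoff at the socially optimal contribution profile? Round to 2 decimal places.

2623.50 labor-hours

Each contributed unit returns 5.300 to the group as a whole (0.5889 to each of 9 players), which exceeds 1, so the social optimum is full contribution: group total = 5.300 × 495 = 2623.50.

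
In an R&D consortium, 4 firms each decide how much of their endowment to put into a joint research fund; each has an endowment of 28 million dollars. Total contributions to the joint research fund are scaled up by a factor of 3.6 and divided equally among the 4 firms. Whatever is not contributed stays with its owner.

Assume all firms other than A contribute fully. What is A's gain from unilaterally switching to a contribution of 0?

Switching from a contribution of 28 to 0 lets A keep an extra 28 million dollars, but lowers the joint research fund by 28, which costs A their own share of that drop: 3.6/4 × 28 = 25.20.
Net gain = 28 − 25.20 = 2.80. The private return per contributed unit (0.9000) is below 1, so free-riding is indeed the best response regardless of what the others do.

2.80 million dollars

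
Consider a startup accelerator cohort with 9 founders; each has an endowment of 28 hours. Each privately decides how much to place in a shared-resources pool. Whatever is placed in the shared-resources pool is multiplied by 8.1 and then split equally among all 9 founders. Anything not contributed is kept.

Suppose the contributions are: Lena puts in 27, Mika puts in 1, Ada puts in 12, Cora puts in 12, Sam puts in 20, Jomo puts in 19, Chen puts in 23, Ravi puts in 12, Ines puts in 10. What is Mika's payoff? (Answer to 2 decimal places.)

Total contributed: 27 + 1 + 12 + 12 + 20 + 19 + 23 + 12 + 10 = 136.
Each receives 8.1 × 136 / 9 = 122.40 from the shared-resources pool.
Mika keeps 28 − 1 = 27, so Mika's payoff is 27 + 122.40 = 149.40.

149.40 hours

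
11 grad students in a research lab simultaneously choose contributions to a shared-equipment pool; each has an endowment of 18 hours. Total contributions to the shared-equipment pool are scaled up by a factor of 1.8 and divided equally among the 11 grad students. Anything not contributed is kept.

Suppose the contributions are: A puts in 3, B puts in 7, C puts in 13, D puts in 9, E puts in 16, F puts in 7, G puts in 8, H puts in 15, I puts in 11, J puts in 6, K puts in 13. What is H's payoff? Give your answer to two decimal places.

20.67 hours

Total contributed: 3 + 7 + 13 + 9 + 16 + 7 + 8 + 15 + 11 + 6 + 13 = 108.
Each receives 1.8 × 108 / 11 = 17.67 from the shared-equipment pool.
H keeps 18 − 15 = 3, so H's payoff is 3 + 17.67 = 20.67.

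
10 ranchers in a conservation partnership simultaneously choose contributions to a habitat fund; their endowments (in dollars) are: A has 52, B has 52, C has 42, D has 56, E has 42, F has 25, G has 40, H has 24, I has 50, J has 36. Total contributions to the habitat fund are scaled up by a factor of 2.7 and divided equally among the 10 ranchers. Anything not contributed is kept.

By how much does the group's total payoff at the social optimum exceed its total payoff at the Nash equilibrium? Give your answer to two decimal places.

712.30 dollars

The private return per contributed unit is 2.7/10 = 0.2700 < 1 for every player regardless of endowment, so the Nash equilibrium is zero contribution and the group total is Σ E_j = 52 + 52 + 42 + 56 + 42 + 25 + 40 + 24 + 50 + 36 = 419.
Each contributed unit returns 2.700 to the group, so the social optimum is full contribution by everyone: group total = 2.700 × 419 = 1131.30.
Efficiency loss = (2.700 − 1) × 419 = 712.30.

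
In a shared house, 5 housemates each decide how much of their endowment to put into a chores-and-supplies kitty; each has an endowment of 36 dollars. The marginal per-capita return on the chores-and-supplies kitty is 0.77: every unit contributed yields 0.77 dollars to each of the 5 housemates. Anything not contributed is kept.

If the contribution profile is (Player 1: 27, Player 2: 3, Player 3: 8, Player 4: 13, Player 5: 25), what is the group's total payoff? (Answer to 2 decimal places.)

Total contributed: 27 + 3 + 8 + 13 + 25 = 76; total kept: 5 × 36 − 76 = 104.
The chores-and-supplies kitty pays out 0.77 × 5 × 76 = 292.60 in aggregate.
Group total = 104 + 292.60 = 396.60.

396.60 dollars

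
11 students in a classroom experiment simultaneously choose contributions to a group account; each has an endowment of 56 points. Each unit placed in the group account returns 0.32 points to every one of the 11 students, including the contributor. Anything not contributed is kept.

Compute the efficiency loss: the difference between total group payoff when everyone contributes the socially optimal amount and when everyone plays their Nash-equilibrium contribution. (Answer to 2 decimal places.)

1552.32 points

The private return per contributed unit is 0.32 < 1, so contributing 0 is dominant for every player. At the Nash equilibrium everyone keeps their 56, and the group total is 11 × 56 = 616.
Each contributed unit returns 3.520 to the group as a whole (0.32 to each of 11 players), which exceeds 1, so the social optimum is full contribution: group total = 3.520 × 616 = 2168.32.
Efficiency loss = 2168.32 − 616 = 1552.32.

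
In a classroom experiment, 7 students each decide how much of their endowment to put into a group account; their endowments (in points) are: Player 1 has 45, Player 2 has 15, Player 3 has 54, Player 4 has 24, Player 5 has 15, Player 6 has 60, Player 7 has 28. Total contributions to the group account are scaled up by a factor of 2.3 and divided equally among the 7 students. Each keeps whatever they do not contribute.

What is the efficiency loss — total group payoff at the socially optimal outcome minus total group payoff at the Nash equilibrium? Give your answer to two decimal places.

The private return per contributed unit is 2.3/7 = 0.3286 < 1 for every player regardless of endowment, so the Nash equilibrium is zero contribution and the group total is Σ E_j = 45 + 15 + 54 + 24 + 15 + 60 + 28 = 241.
Each contributed unit returns 2.300 to the group, so the social optimum is full contribution by everyone: group total = 2.300 × 241 = 554.30.
Efficiency loss = (2.300 − 1) × 241 = 313.30.

313.30 points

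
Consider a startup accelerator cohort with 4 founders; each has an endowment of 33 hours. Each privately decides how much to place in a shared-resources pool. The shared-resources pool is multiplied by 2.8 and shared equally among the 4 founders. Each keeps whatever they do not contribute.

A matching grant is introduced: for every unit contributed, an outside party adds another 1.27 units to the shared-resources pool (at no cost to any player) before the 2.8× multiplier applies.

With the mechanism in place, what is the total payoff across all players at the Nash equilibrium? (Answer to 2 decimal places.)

The effective private return per unit is now 2.8 × 2.27 / 4 = 1.5890 > 1, so every player's dominant strategy flips to full contribution.
At the Nash equilibrium everyone contributes 33. Group total payoff = 2.8 × 2.27 × 132 = 838.99.

838.99 hours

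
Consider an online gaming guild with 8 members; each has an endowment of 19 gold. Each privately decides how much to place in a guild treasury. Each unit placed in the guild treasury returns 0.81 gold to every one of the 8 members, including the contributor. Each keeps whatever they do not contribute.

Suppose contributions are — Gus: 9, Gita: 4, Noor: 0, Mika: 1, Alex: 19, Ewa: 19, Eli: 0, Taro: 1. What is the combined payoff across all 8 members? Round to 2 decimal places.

Total contributed: 9 + 4 + 0 + 1 + 19 + 19 + 0 + 1 = 53; total kept: 8 × 19 − 53 = 99.
The guild treasury pays out 0.81 × 8 × 53 = 343.44 in aggregate.
Group total = 99 + 343.44 = 442.44.

442.44 gold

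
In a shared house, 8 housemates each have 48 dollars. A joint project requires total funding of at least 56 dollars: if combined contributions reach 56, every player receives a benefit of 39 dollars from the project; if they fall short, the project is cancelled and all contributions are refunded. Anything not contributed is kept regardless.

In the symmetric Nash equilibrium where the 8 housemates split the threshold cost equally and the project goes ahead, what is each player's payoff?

80 dollars

Equal share of the threshold: 56/8 = 7.
At this profile no one gains by cutting their contribution: any cut drops the total below 56, the project is cancelled, contributions are refunded, and the deviator ends with 48, which is less than 48 − 7 + 39 = 80. Contributing more than 7 just wastes the excess. So contributing exactly 7 is a best response.
Each player's payoff: 48 − 7 + 39 = 80.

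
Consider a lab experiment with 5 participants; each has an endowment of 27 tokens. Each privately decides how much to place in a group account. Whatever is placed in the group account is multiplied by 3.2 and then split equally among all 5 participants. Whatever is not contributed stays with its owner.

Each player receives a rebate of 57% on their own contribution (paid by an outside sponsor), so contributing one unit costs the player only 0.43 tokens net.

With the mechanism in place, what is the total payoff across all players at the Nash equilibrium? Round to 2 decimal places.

508.95 tokens

The effective private return per unit is now (3.2/5) / 0.43 = 1.4884 > 1, so every player's dominant strategy flips to full contribution.
At the Nash equilibrium everyone contributes 27. Group total payoff = 5 × (27 × 0.57 + 3.2 × 27) = 508.95.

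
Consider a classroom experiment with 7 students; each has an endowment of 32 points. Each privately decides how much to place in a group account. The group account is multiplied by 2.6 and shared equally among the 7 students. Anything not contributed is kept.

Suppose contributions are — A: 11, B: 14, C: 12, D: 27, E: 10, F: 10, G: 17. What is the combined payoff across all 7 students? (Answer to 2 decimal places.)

385.60 points

Total contributed: 11 + 14 + 12 + 27 + 10 + 10 + 17 = 101; total kept: 7 × 32 − 101 = 123.
The group account pays out 2.6 × 101 = 262.60 in aggregate.
Group total = 123 + 262.60 = 385.60.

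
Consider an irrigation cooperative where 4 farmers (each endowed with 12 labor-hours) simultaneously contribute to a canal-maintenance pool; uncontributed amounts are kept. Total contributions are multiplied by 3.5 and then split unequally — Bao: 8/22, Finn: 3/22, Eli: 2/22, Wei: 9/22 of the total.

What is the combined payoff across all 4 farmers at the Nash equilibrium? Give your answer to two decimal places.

Each unit j contributes comes back to j as 3.5 × (j's share), so j prefers to contribute only if that share exceeds 1/3.5 = 0.2857; otherwise keeping the unit dominates.
Bao and Wei are above the threshold, contributing 12 each; the remaining 2 contribute 0. Total contributed: 24.
The canal-maintenance pool pays out 3.5 × 24 = 84.00 in total (split across the unequal shares, but the aggregate is all that matters for the group sum).
The 2 free-riders keep 12 each, adding 24. Group total = 24 + 84.00 = 108.00.

108.00 labor-hours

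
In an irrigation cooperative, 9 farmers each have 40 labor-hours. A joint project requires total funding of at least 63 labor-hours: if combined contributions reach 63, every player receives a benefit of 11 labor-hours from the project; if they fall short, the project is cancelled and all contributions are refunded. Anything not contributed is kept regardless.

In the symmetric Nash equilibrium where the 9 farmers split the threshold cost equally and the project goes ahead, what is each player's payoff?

Equal share of the threshold: 63/9 = 7.
At this profile no one gains by cutting their contribution: any cut drops the total below 63, the project is cancelled, contributions are refunded, and the deviator ends with 40, which is less than 40 − 7 + 11 = 44. Contributing more than 7 just wastes the excess. So contributing exactly 7 is a best response.
Each player's payoff: 40 − 7 + 11 = 44.

44 labor-hours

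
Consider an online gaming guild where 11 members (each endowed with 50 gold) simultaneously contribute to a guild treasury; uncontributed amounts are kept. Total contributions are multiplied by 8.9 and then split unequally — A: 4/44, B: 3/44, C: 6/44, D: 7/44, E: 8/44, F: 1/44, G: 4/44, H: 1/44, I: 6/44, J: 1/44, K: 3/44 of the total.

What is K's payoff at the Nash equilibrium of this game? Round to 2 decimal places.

171.36 gold

A player with share s gets back 8.9·s per unit contributed, so full contribution is dominant for anyone with s > 1/8.9 = 0.1124 and zero contribution is dominant for anyone below.
The shares above 0.1124 belong to C, D, E and I, contributing 50 each; the remaining 7 contribute 0. Total contributed: 200.
K keeps 50 and receives 8.9 × 200 × 3/44 = 121.36 from the guild treasury, for a payoff of 171.36.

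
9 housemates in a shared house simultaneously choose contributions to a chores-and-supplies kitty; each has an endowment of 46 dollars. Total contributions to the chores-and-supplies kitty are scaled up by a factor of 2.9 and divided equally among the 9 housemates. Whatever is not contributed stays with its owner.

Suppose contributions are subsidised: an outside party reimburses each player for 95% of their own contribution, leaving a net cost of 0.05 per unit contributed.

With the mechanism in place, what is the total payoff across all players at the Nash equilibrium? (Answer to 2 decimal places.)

The effective private return per unit is now (2.9/9) / 0.05 = 6.4444 > 1, so every player's dominant strategy flips to full contribution.
So the Nash equilibrium is full contribution by all 9; the group earns 9 × (46 × 0.95 + 2.9 × 46) = 1593.90.

1593.90 dollars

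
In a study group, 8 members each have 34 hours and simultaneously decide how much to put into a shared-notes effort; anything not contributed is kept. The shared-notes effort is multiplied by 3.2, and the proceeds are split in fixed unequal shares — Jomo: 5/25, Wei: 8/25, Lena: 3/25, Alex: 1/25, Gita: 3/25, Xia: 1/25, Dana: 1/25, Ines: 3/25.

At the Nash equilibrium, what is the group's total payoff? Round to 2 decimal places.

For player j, contributing a unit is worthwhile iff 3.2 × (j's share) ≥ 1, i.e. iff j's share is at least 0.3125.
Wei alone (share 8/25) is above the threshold, contributing 34; the remaining 7 contribute 0. Total contributed: 34.
The shared-notes effort pays out 3.2 × 34 = 108.80 in total (split across the unequal shares, but the aggregate is all that matters for the group sum).
The 7 free-riders keep 34 each, adding 238. Group total = 238 + 108.80 = 346.80.

346.80 hours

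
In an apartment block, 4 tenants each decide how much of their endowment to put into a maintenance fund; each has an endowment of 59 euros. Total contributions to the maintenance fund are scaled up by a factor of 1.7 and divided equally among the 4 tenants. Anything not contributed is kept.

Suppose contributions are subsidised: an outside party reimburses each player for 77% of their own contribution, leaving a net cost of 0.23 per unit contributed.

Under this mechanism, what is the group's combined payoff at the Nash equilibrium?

Under the mechanism each unit contributed yields (1.7/4) / 0.23 = 1.8478 back to its contributor per unit of net cost, which exceeds 1, making full contribution the dominant choice for everyone.
At the Nash equilibrium everyone contributes 59. Group total payoff = 4 × (59 × 0.77 + 1.7 × 59) = 582.92.

582.92 euros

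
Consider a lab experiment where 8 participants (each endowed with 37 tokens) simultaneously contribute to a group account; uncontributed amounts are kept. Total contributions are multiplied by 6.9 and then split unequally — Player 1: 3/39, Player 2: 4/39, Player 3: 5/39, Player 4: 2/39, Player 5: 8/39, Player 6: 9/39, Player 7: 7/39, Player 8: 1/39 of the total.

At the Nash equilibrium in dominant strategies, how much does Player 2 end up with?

115.55 tokens

Each unit j contributes comes back to j as 6.9 × (j's share), so j prefers to contribute only if that share exceeds 1/6.9 = 0.1449; otherwise keeping the unit dominates.
The shares above 0.1449 belong to Player 5, Player 6 and Player 7, contributing 37 each; the remaining 5 contribute 0. Total contributed: 111.
Player 2 keeps 37 and receives 6.9 × 111 × 4/39 = 78.55 from the group account, for a payoff of 115.55.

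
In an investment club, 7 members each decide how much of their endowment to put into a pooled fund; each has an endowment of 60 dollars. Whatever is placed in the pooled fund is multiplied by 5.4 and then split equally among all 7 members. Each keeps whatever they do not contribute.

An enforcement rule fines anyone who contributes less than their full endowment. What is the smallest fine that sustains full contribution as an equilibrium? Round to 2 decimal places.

Given the others contribute fully, the best deviation is to contribute 0 (any partial contribution still incurs the fine and gives up units whose private return 0.7714 is below 1).
Deviating from 60 to 0 saves 60 dollars but forfeits the deviator's share of the drop in the pooled fund: 5.4/7 × 60 = 46.29.
So the deviation gain is 60 − 46.29 = 13.71, and the fine must be at least 13.71 dollars to wipe it out.

13.71 dollars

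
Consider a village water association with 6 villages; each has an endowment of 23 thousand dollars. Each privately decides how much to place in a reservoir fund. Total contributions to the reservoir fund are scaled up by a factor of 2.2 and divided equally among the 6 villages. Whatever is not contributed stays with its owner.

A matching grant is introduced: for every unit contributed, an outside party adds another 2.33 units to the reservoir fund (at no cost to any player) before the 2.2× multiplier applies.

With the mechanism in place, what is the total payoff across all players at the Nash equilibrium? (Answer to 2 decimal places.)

The effective private return per unit is now 2.2 × 3.33 / 6 = 1.2210 > 1, so every player's dominant strategy flips to full contribution.
At the Nash equilibrium everyone contributes 23. Group total payoff = 2.2 × 3.33 × 138 = 1010.99.

1010.99 thousand dollars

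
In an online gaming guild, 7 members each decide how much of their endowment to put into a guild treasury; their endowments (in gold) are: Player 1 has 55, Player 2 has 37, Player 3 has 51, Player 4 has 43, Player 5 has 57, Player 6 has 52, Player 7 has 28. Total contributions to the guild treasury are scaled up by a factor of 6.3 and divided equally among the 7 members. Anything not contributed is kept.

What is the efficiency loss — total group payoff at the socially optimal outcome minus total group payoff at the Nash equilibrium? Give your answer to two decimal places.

1711.90 gold

The private return per contributed unit is 6.3/7 = 0.9000 < 1 for every player regardless of endowment, so the Nash equilibrium is zero contribution and the group total is Σ E_j = 55 + 37 + 51 + 43 + 57 + 52 + 28 = 323.
Each contributed unit returns 6.300 to the group, so the social optimum is full contribution by everyone: group total = 6.300 × 323 = 2034.90.
Efficiency loss = (6.300 − 1) × 323 = 1711.90.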